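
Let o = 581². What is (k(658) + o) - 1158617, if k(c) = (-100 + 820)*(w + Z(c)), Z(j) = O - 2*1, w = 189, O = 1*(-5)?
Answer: -690016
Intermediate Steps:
O = -5
o = 337561
Z(j) = -7 (Z(j) = -5 - 2*1 = -5 - 2 = -7)
k(c) = 131040 (k(c) = (-100 + 820)*(189 - 7) = 720*182 = 131040)
(k(658) + o) - 1158617 = (131040 + 337561) - 1158617 = 468601 - 1158617 = -690016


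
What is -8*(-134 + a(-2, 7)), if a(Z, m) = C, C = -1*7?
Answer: 1128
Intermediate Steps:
C = -7
a(Z, m) = -7
-8*(-134 + a(-2, 7)) = -8*(-134 - 7) = -8*(-141) = 1128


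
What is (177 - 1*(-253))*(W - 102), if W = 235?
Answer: 57190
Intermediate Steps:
(177 - 1*(-253))*(W - 102) = (177 - 1*(-253))*(235 - 102) = (177 + 253)*133 = 430*133 = 57190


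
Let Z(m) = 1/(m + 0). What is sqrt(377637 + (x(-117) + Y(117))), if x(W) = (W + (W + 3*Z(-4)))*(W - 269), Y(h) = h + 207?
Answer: sqrt(1874298)/2 ≈ 684.53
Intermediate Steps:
Z(m) = 1/m
Y(h) = 207 + h
x(W) = (-269 + W)*(-3/4 + 2*W) (x(W) = (W + (W + 3/(-4)))*(W - 269) = (W + (W + 3*(-1/4)))*(-269 + W) = (W + (W - 3/4))*(-269 + W) = (W + (-3/4 + W))*(-269 + W) = (-3/4 + 2*W)*(-269 + W) = (-269 + W)*(-3/4 + 2*W))
sqrt(377637 + (x(-117) + Y(117))) = sqrt(377637 + ((807/4 + 2*(-117)**2 - 2155/4*(-117)) + (207 + 117))) = sqrt(377637 + ((807/4 + 2*13689 + 252135/4) + 324)) = sqrt(377637 + ((807/4 + 27378 + 252135/4) + 324)) = sqrt(377637 + (181227/2 + 324)) = sqrt(377637 + 181875/2) = sqrt(937149/2) = sqrt(1874298)/2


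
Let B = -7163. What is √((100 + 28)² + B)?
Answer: √9221 ≈ 96.026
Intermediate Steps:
√((100 + 28)² + B) = √((100 + 28)² - 7163) = √(128² - 7163) = √(16384 - 7163) = √9221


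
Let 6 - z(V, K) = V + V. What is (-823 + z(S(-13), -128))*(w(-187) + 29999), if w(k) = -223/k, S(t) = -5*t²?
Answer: 4897561428/187 ≈ 2.6190e+7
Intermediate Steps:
z(V, K) = 6 - 2*V (z(V, K) = 6 - (V + V) = 6 - 2*V)
(-823 + z(S(-13), -128))*(w(-187) + 29999) = (-823 + (6 - (-10)*(-13)²))*(-223/(-187) + 29999) = (-823 + (6 - (-10)*169))*(-223*(-1/187) + 29999) = (-823 + (6 - 2*(-845)))*(223/187 + 29999) = (-823 + (6 + 1690))*(5610036/187) = (-823 + 1696)*(5610036/187) = 873*(5610036/187) = 4897561428/187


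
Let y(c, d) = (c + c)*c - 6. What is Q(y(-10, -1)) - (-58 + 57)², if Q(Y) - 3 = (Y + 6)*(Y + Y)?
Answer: 77602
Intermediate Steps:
y(c, d) = -6 + 2*c² (y(c, d) = (2*c)*c - 6 = 2*c² - 6 = -6 + 2*c²)
Q(Y) = 3 + 2*Y*(6 + Y) (Q(Y) = 3 + (Y + 6)*(Y + Y) = 3 + (6 + Y)*(2*Y) = 3 + 2*Y*(6 + Y))
Q(y(-10, -1)) - (-58 + 57)² = (3 + 2*(-6 + 2*(-10)²)² + 12*(-6 + 2*(-10)²)) - (-58 + 57)² = (3 + 2*(-6 + 2*100)² + 12*(-6 + 2*100)) - 1*(-1)² = (3 + 2*(-6 + 200)² + 12*(-6 + 200)) - 1*1 = (3 + 2*194² + 12*194) - 1 = (3 + 2*37636 + 2328) - 1 = (3 + 75272 + 2328) - 1 = 77603 - 1 = 77602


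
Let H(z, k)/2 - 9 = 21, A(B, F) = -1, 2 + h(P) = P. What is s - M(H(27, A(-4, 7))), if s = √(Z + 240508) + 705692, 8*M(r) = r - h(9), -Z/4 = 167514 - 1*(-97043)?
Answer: 5645483/8 + 2*I*√204430 ≈ 7.0569e+5 + 904.28*I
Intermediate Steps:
h(P) = -2 + P
Z = -1058228 (Z = -4*(167514 - 1*(-97043)) = -4*(167514 + 97043) = -4*264557 = -1058228)
H(z, k) = 60 (H(z, k) = 18 + 2*21 = 18 + 42 = 60)
M(r) = -7/8 + r/8 (M(r) = (r - (-2 + 9))/8 = (r - 1*7)/8 = (r - 7)/8 = (-7 + r)/8 = -7/8 + r/8)
s = 705692 + 2*I*√204430 (s = √(-1058228 + 240508) + 705692 = √(-817720) + 705692 = 2*I*√204430 + 705692 = 705692 + 2*I*√204430 ≈ 7.0569e+5 + 904.28*I)
s - M(H(27, A(-4, 7))) = (705692 + 2*I*√204430) - (-7/8 + (⅛)*60) = (705692 + 2*I*√204430) - (-7/8 + 15/2) = (705692 + 2*I*√204430) - 1*53/8 = (705692 + 2*I*√204430) - 53/8 = 5645483/8 + 2*I*√204430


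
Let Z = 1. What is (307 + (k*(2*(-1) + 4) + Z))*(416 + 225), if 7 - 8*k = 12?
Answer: 786507/4 ≈ 1.9663e+5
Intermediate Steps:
k = -5/8 (k = 7/8 - ⅛*12 = 7/8 - 3/2 = -5/8 ≈ -0.62500)
(307 + (k*(2*(-1) + 4) + Z))*(416 + 225) = (307 + (-5*(2*(-1) + 4)/8 + 1))*(416 + 225) = (307 + (-5*(-2 + 4)/8 + 1))*641 = (307 + (-5/8*2 + 1))*641 = (307 + (-5/4 + 1))*641 = (307 - ¼)*641 = (1227/4)*641 = 786507/4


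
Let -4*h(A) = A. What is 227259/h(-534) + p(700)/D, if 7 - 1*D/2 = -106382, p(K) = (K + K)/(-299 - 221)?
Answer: 419082864569/246184146 ≈ 1702.3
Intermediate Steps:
p(K) = -K/260 (p(K) = (2*K)/(-520) = (2*K)*(-1/520) = -K/260)
D = 212778 (D = 14 - 2*(-106382) = 14 + 212764 = 212778)
h(A) = -A/4
227259/h(-534) + p(700)/D = 227259/((-1/4*(-534))) - 1/260*700/212778 = 227259/(267/2) - 35/13*1/212778 = 227259*(2/267) - 35/2766114 = 151506/89 - 35/2766114 = 419082864569/246184146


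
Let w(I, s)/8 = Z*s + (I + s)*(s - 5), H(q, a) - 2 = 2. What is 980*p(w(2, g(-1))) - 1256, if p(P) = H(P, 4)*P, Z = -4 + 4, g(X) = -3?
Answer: 249624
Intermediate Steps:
Z = 0
H(q, a) = 4 (H(q, a) = 2 + 2 = 4)
w(I, s) = 8*(-5 + s)*(I + s) (w(I, s) = 8*(0*s + (I + s)*(s - 5)) = 8*(0 + (I + s)*(-5 + s)) = 8*(0 + (-5 + s)*(I + s)) = 8*((-5 + s)*(I + s)) = 8*(-5 + s)*(I + s))
p(P) = 4*P
980*p(w(2, g(-1))) - 1256 = 980*(4*(-40*2 - 40*(-3) + 8*(-3)**2 + 8*2*(-3))) - 1256 = 980*(4*(-80 + 120 + 8*9 - 48)) - 1256 = 980*(4*(-80 + 120 + 72 - 48)) - 1256 = 980*(4*64) - 1256 = 980*256 - 1256 = 250880 - 1256 = 249624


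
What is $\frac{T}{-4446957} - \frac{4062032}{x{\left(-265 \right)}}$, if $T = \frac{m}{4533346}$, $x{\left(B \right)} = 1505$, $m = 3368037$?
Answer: $- \frac{27296306299243919863}{10113396688607870} \approx -2699.0$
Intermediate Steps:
$T = \frac{3368037}{4533346} \approx 0.74295$
$\frac{T}{-4446957} - \frac{4062032}{x{\left(-265 \right)}} = \frac{3368037}{4533346 \left(-4446957\right)} - \frac{4062032}{1505} = \frac{3368037}{4533346} \left(- \frac{1}{4446957}\right) - \frac{4062032}{1505} = - \frac{1122679}{6719864909374} - \frac{4062032}{1505} = - \frac{27296306299243919863}{10113396688607870}$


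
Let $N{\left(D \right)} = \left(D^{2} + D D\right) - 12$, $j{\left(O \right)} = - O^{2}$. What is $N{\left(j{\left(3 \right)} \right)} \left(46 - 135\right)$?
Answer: $-13350$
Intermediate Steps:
$N{\left(D \right)} = -12 + 2 D^{2}$ ($N{\left(D \right)} = \left(D^{2} + D^{2}\right) - 12 = 2 D^{2} - 12 = -12 + 2 D^{2}$)
$N{\left(j{\left(3 \right)} \right)} \left(46 - 135\right) = \left(-12 + 2 \left(- 3^{2}\right)^{2}\right) \left(46 - 135\right) = \left(-12 + 2 \left(\left(-1\right) 9\right)^{2}\right) \left(-89\right) = \left(-12 + 2 \left(-9\right)^{2}\right) \left(-89\right) = \left(-12 + 2 \cdot 81\right) \left(-89\right) = \left(-12 + 162\right) \left(-89\right) = 150 \left(-89\right) = -13350$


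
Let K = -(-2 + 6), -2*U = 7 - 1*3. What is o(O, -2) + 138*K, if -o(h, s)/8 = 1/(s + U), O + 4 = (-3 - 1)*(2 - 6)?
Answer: -550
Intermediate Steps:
O = 12 (O = -4 + (-3 - 1)*(2 - 6) = -4 - 4*(-4) = -4 + 16 = 12)
U = -2 (U = -(7 - 1*3)/2 = -(7 - 3)/2 = -1/2*4 = -2)
o(h, s) = -8/(-2 + s) (o(h, s) = -8/(s - 2) = -8/(-2 + s))
K = -4 (K = -1*4 = -4)
o(O, -2) + 138*K = -8/(-2 - 2) + 138*(-4) = -8/(-4) - 552 = -8*(-1/4) - 552 = 2 - 552 = -550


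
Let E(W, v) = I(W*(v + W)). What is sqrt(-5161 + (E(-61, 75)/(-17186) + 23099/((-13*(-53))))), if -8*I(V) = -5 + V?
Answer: I*sqrt(17016310137840403)/1821716 ≈ 71.606*I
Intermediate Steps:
I(V) = 5/8 - V/8 (I(V) = -(-5 + V)/8 = 5/8 - V/8)
E(W, v) = 5/8 - W*(W + v)/8 (E(W, v) = 5/8 - W*(v + W)/8 = 5/8 - W*(W + v)/8)
sqrt(-5161 + (E(-61, 75)/(-17186) + 23099/((-13*(-53))))) = sqrt(-5161 + ((5/8 - 1/8*(-61)*(-61 + 75))/(-17186) + 23099/((-13*(-53))))) = sqrt(-5161 + ((5/8 - 1/8*(-61)*14)*(-1/17186) + 23099/689)) = sqrt(-5161 + ((5/8 + 427/4)*(-1/17186) + 23099*(1/689))) = sqrt(-5161 + ((859/8)*(-1/17186) + 23099/689)) = sqrt(-5161 + (-859/137488 + 23099/689)) = sqrt(-5161 + 244249497/7286864) = sqrt(-37363255607/7286864) = I*sqrt(17016310137840403)/1821716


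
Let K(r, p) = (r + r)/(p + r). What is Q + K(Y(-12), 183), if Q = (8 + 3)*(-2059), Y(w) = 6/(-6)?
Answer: -2061060/91 ≈ -22649.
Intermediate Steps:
Y(w) = -1 (Y(w) = 6*(-⅙) = -1)
K(r, p) = 2*r/(p + r) (K(r, p) = (2*r)/(p + r) = 2*r/(p + r))
Q = -22649 (Q = 11*(-2059) = -22649)
Q + K(Y(-12), 183) = -22649 + 2*(-1)/(183 - 1) = -22649 + 2*(-1)/182 = -22649 + 2*(-1)*(1/182) = -22649 - 1/91 = -2061060/91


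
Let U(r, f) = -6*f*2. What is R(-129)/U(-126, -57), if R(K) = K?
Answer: -43/228 ≈ -0.18860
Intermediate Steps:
U(r, f) = -12*f
R(-129)/U(-126, -57) = -129/((-12*(-57))) = -129/684 = -129*1/684 = -43/228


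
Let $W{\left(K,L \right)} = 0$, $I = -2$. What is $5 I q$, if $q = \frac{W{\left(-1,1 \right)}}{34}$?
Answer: $0$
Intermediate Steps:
$q = 0$ ($q = \frac{0}{34} = 0 \cdot \frac{1}{34} = 0$)
$5 I q = 5 \left(-2\right) 0 = \left(-10\right) 0 = 0$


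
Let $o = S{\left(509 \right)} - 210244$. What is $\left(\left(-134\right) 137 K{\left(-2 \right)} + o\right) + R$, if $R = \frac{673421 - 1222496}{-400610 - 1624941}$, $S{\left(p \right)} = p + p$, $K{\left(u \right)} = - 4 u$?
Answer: $- \frac{721277906515}{2025551} \approx -3.5609 \cdot 10^{5}$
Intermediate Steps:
$S{\left(p \right)} = 2 p$
$o = -209226$ ($o = 2 \cdot 509 - 210244 = 1018 - 210244 = -209226$)
$R = \frac{549075}{2025551}$ ($R = - \frac{549075}{-2025551} = \left(-549075\right) \left(- \frac{1}{2025551}\right) = \frac{549075}{2025551} \approx 0.27107$)
$\left(\left(-134\right) 137 K{\left(-2 \right)} + o\right) + R = \left(\left(-134\right) 137 \left(\left(-4\right) \left(-2\right)\right) - 209226\right) + \frac{549075}{2025551} = \left(\left(-18358\right) 8 - 209226\right) + \frac{549075}{2025551} = \left(-146864 - 209226\right) + \frac{549075}{2025551} = -356090 + \frac{549075}{2025551} = - \frac{721277906515}{2025551}$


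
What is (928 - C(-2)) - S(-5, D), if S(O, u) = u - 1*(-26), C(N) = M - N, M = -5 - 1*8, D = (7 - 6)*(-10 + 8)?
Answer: 915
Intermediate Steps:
D = -2 (D = 1*(-2) = -2)
M = -13 (M = -5 - 8 = -13)
C(N) = -13 - N
S(O, u) = 26 + u (S(O, u) = u + 26 = 26 + u)
(928 - C(-2)) - S(-5, D) = (928 - (-13 - 1*(-2))) - (26 - 2) = (928 - (-13 + 2)) - 1*24 = (928 - 1*(-11)) - 24 = (928 + 11) - 24 = 939 - 24 = 915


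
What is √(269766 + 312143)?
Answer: √581909 ≈ 762.83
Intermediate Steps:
√(269766 + 312143) = √581909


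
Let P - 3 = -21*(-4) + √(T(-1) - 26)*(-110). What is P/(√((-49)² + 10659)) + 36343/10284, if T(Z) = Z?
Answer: 36343/10284 + 87*√3265/6530 - 33*I*√9795/653 ≈ 4.2952 - 5.0015*I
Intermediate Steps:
P = 87 - 330*I*√3 (P = 3 + (-21*(-4) + √(-1 - 26)*(-110)) = 3 + (84 + √(-27)*(-110)) = 3 + (84 + (3*I*√3)*(-110)) = 3 + (84 - 330*I*√3) = 87 - 330*I*√3 ≈ 87.0 - 571.58*I)
P/(√((-49)² + 10659)) + 36343/10284 = (87 - 330*I*√3)/(√((-49)² + 10659)) + 36343/10284 = (87 - 330*I*√3)/(√(2401 + 10659)) + 36343*(1/10284) = (87 - 330*I*√3)/(√13060) + 36343/10284 = (87 - 330*I*√3)/((2*√3265)) + 36343/10284 = (87 - 330*I*√3)*(√3265/6530) + 36343/10284 = √3265*(87 - 330*I*√3)/6530 + 36343/10284 = 36343/10284 + √3265*(87 - 330*I*√3)/6530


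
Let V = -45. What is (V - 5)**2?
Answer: 2500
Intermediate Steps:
(V - 5)**2 = (-45 - 5)**2 = (-50)**2 = 2500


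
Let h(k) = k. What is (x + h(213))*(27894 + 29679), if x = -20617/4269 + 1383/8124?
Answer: 46221781599759/3853484 ≈ 1.1995e+7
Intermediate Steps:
x = -53862827/11560452 (x = -20617*1/4269 + 1383*(1/8124) = -20617/4269 + 461/2708 = -53862827/11560452 ≈ -4.6592)
(x + h(213))*(27894 + 29679) = (-53862827/11560452 + 213)*(27894 + 29679) = (2408513449/11560452)*57573 = 46221781599759/3853484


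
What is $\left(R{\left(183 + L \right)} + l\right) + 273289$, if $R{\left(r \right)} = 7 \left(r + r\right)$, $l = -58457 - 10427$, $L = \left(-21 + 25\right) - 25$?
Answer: $206673$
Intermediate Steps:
$L = -21$ ($L = 4 - 25 = -21$)
$l = -68884$
$R{\left(r \right)} = 14 r$ ($R{\left(r \right)} = 7 \cdot 2 r = 14 r$)
$\left(R{\left(183 + L \right)} + l\right) + 273289 = \left(14 \left(183 - 21\right) - 68884\right) + 273289 = \left(14 \cdot 162 - 68884\right) + 273289 = \left(2268 - 68884\right) + 273289 = -66616 + 273289 = 206673$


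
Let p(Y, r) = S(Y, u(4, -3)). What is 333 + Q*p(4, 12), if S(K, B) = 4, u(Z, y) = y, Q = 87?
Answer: 681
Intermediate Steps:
p(Y, r) = 4
333 + Q*p(4, 12) = 333 + 87*4 = 333 + 348 = 681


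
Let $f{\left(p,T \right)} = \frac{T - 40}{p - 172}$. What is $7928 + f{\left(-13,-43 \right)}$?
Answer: $\frac{1466763}{185} \approx 7928.4$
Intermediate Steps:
$f{\left(p,T \right)} = \frac{-40 + T}{-172 + p}$
$7928 + f{\left(-13,-43 \right)} = 7928 + \frac{-40 - 43}{-172 - 13} = 7928 + \frac{1}{-185} \left(-83\right) = 7928 - - \frac{83}{185} = 7928 + \frac{83}{185} = \frac{1466763}{185}$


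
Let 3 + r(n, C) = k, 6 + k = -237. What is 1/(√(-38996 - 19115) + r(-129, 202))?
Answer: -246/118627 - I*√58111/118627 ≈ -0.0020737 - 0.0020321*I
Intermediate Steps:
k = -243 (k = -6 - 237 = -243)
r(n, C) = -246 (r(n, C) = -3 - 243 = -246)
1/(√(-38996 - 19115) + r(-129, 202)) = 1/(√(-38996 - 19115) - 246) = 1/(√(-58111) - 246) = 1/(I*√58111 - 246) = 1/(-246 + I*√58111)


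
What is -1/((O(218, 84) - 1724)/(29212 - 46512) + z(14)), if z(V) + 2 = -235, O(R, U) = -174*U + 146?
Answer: 8650/2041953 ≈ 0.0042361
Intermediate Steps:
O(R, U) = 146 - 174*U
z(V) = -237 (z(V) = -2 - 235 = -237)
-1/((O(218, 84) - 1724)/(29212 - 46512) + z(14)) = -1/(((146 - 174*84) - 1724)/(29212 - 46512) - 237) = -1/(((146 - 14616) - 1724)/(-17300) - 237) = -1/((-14470 - 1724)*(-1/17300) - 237) = -1/(-16194*(-1/17300) - 237) = -1/(8097/8650 - 237) = -1/(-2041953/8650) = -1*(-8650/2041953) = 8650/2041953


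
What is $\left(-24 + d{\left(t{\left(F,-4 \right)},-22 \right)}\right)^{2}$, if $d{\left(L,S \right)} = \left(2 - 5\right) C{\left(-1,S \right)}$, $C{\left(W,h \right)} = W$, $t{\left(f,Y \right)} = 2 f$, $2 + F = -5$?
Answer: $441$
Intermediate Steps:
$F = -7$ ($F = -2 - 5 = -7$)
$d{\left(L,S \right)} = 3$ ($d{\left(L,S \right)} = \left(2 - 5\right) \left(-1\right) = \left(-3\right) \left(-1\right) = 3$)
$\left(-24 + d{\left(t{\left(F,-4 \right)},-22 \right)}\right)^{2} = \left(-24 + 3\right)^{2} = \left(-21\right)^{2} = 441$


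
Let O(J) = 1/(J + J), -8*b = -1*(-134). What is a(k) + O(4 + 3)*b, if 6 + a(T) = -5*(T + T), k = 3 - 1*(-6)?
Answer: -5443/56 ≈ -97.196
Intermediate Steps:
k = 9 (k = 3 + 6 = 9)
a(T) = -6 - 10*T (a(T) = -6 - 5*(T + T) = -6 - 10*T)
b = -67/4 (b = -(-1)*(-134)/8 = -⅛*134 = -67/4 ≈ -16.750)
O(J) = 1/(2*J)
a(k) + O(4 + 3)*b = (-6 - 10*9) + (1/(2*(4 + 3)))*(-67/4) = (-6 - 90) + ((½)/7)*(-67/4) = -96 + ((½)*(⅐))*(-67/4) = -96 + (1/14)*(-67/4) = -96 - 67/56 = -5443/56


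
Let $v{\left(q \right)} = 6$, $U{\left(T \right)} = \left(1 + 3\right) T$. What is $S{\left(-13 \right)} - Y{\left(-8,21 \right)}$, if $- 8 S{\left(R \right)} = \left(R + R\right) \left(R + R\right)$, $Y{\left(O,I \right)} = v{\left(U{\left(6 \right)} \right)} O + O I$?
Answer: $\frac{263}{2} \approx 131.5$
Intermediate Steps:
$U{\left(T \right)} = 4 T$
$Y{\left(O,I \right)} = 6 O + I O$ ($Y{\left(O,I \right)} = 6 O + O I = 6 O + I O$)
$S{\left(R \right)} = - \frac{R^{2}}{2}$ ($S{\left(R \right)} = - \frac{\left(R + R\right) \left(R + R\right)}{8} = - \frac{2 R 2 R}{8} = - \frac{4 R^{2}}{8} = - \frac{R^{2}}{2}$)
$S{\left(-13 \right)} - Y{\left(-8,21 \right)} = - \frac{\left(-13\right)^{2}}{2} - - 8 \left(6 + 21\right) = \left(- \frac{1}{2}\right) 169 - \left(-8\right) 27 = - \frac{169}{2} - -216 = - \frac{169}{2} + 216 = \frac{263}{2}$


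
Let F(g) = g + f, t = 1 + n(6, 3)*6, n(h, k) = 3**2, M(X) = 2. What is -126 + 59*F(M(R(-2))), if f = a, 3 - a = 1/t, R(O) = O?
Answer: 9236/55 ≈ 167.93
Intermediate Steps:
n(h, k) = 9
t = 55 (t = 1 + 9*6 = 1 + 54 = 55)
a = 164/55 (a = 3 - 1/55 = 164/55 ≈ 2.9818)
f = 164/55 ≈ 2.9818
F(g) = 164/55 + g (F(g) = g + 164/55 = 164/55 + g)
-126 + 59*F(M(R(-2))) = -126 + 59*(164/55 + 2) = -126 + 59*(274/55) = -126 + 16166/55 = 9236/55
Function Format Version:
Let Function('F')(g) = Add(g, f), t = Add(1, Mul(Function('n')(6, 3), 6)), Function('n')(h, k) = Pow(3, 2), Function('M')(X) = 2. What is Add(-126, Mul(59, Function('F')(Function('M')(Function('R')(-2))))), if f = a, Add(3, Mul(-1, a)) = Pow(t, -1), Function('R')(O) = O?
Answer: Rational(9236, 55) ≈ 167.93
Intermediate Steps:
Function('n')(h, k) = 9
t = 55 (t = Add(1, Mul(9, 6)) = Add(1, 54) = 55)
a = Rational(164, 55) (a = Add(3, Mul(-1, Pow(55, -1))) = Add(3, Mul(-1, Rational(1, 55))) = Add(3, Rational(-1, 55)) = Rational(164, 55) ≈ 2.9818)
f = Rational(164, 55) ≈ 2.9818
Function('F')(g) = Add(Rational(164, 55), g) (Function('F')(g) = Add(g, Rational(164, 55)) = Add(Rational(164, 55), g))
Add(-126, Mul(59, Function('F')(Function('M')(Function('R')(-2))))) = Add(-126, Mul(59, Add(Rational(164, 55), 2))) = Add(-126, Mul(59, Rational(274, 55))) = Add(-126, Rational(16166, 55)) = Rational(9236, 55)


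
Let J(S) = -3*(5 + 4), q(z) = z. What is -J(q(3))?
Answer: 27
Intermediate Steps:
J(S) = -27 (J(S) = -3*9 = -27)
-J(q(3)) = -1*(-27) = 27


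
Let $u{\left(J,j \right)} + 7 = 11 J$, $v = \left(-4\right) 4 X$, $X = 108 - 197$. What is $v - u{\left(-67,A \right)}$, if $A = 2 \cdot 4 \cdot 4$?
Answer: $2168$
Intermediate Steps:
$X = -89$
$A = 32$ ($A = 8 \cdot 4 = 32$)
$v = 1424$ ($v = \left(-4\right) 4 \left(-89\right) = \left(-16\right) \left(-89\right) = 1424$)
$u{\left(J,j \right)} = -7 + 11 J$
$v - u{\left(-67,A \right)} = 1424 - \left(-7 + 11 \left(-67\right)\right) = 1424 - \left(-7 - 737\right) = 1424 - -744 = 1424 + 744 = 2168$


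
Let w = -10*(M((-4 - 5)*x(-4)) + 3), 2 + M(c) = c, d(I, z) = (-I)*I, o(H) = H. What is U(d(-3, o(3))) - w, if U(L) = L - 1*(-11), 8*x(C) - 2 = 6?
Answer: -78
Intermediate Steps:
d(I, z) = -I²
x(C) = 1 (x(C) = ¼ + (⅛)*6 = ¼ + ¾ = 1)
U(L) = 11 + L (U(L) = L + 11 = 11 + L)
M(c) = -2 + c
w = 80 (w = -10*((-2 + (-4 - 5)*1) + 3) = -10*((-2 - 9*1) + 3) = -10*((-2 - 9) + 3) = -10*(-11 + 3) = -10*(-8) = 80)
U(d(-3, o(3))) - w = (11 - 1*(-3)²) - 1*80 = (11 - 1*9) - 80 = (11 - 9) - 80 = 2 - 80 = -78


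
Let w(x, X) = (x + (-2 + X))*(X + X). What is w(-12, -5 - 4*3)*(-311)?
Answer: -327794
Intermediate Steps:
w(x, X) = 2*X*(-2 + X + x) (w(x, X) = (-2 + X + x)*(2*X) = 2*X*(-2 + X + x))
w(-12, -5 - 4*3)*(-311) = (2*(-5 - 4*3)*(-2 + (-5 - 4*3) - 12))*(-311) = (2*(-5 - 12)*(-2 + (-5 - 12) - 12))*(-311) = (2*(-17)*(-2 - 17 - 12))*(-311) = (2*(-17)*(-31))*(-311) = 1054*(-311) = -327794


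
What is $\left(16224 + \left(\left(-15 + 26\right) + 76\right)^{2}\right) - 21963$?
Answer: $1830$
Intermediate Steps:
$\left(16224 + \left(\left(-15 + 26\right) + 76\right)^{2}\right) - 21963 = \left(16224 + \left(11 + 76\right)^{2}\right) - 21963 = \left(16224 + 87^{2}\right) - 21963 = \left(16224 + 7569\right) - 21963 = 23793 - 21963 = 1830$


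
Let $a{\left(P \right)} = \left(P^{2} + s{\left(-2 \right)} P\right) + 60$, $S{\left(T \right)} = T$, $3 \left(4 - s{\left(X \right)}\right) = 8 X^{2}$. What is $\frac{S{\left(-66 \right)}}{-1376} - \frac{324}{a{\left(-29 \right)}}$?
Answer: $- \frac{560397}{2258704} \approx -0.24811$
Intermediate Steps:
$s{\left(X \right)} = 4 - \frac{8 X^{2}}{3}$
$a{\left(P \right)} = 60 + P^{2} - \frac{20 P}{3}$ ($a{\left(P \right)} = \left(P^{2} + \left(4 - \frac{8 \left(-2\right)^{2}}{3}\right) P\right) + 60 = \left(P^{2} + \left(4 - \frac{32}{3}\right) P\right) + 60 = \left(P^{2} - \frac{20 P}{3}\right) + 60 = 60 + P^{2} - \frac{20 P}{3}$)
$\frac{S{\left(-66 \right)}}{-1376} - \frac{324}{a{\left(-29 \right)}} = - \frac{66}{-1376} - \frac{324}{60 + \left(-29\right)^{2} - - \frac{580}{3}} = \left(-66\right) \left(- \frac{1}{1376}\right) - \frac{324}{60 + 841 + \frac{580}{3}} = \frac{33}{688} - \frac{324}{\frac{3283}{3}} = \frac{33}{688} - \frac{972}{3283} = - \frac{560397}{2258704}$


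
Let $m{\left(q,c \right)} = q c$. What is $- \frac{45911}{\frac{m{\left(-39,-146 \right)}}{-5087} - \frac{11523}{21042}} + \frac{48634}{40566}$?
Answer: $\frac{198966002823935}{7223770167} \approx 27543.0$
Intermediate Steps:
$m{\left(q,c \right)} = c q$
$- \frac{45911}{\frac{m{\left(-39,-146 \right)}}{-5087} - \frac{11523}{21042}} + \frac{48634}{40566} = - \frac{45911}{\frac{\left(-146\right) \left(-39\right)}{-5087} - \frac{11523}{21042}} + \frac{48634}{40566} = - \frac{45911}{5694 \left(- \frac{1}{5087}\right) - \frac{23}{42}} + 48634 \cdot \frac{1}{40566} = - \frac{45911}{- \frac{5694}{5087} - \frac{23}{42}} + \frac{24317}{20283} = - \frac{45911}{- \frac{356149}{213654}} + \frac{24317}{20283} = \left(-45911\right) \left(- \frac{213654}{356149}\right) + \frac{24317}{20283} = \frac{9809068794}{356149} + \frac{24317}{20283} = \frac{198966002823935}{7223770167}$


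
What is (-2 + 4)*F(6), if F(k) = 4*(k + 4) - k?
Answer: 68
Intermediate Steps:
F(k) = 16 + 3*k (F(k) = 4*(4 + k) - k = (16 + 4*k) - k = 16 + 3*k)
(-2 + 4)*F(6) = (-2 + 4)*(16 + 3*6) = 2*(16 + 18) = 2*34 = 68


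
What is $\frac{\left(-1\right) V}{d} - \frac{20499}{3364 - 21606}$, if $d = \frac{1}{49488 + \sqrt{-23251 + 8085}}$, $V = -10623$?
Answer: $\frac{9590020520307}{18242} + 10623 i \sqrt{15166} \approx 5.2571 \cdot 10^{8} + 1.3082 \cdot 10^{6} i$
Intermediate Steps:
$d = \frac{1}{49488 + i \sqrt{15166}}$ ($d = \frac{1}{49488 + \sqrt{-15166}} = \frac{1}{49488 + i \sqrt{15166}} \approx 2.0207 \cdot 10^{-5} - 5.028 \cdot 10^{-8} i$)
$\frac{\left(-1\right) V}{d} - \frac{20499}{3364 - 21606} = \frac{\left(-1\right) \left(-10623\right)}{\frac{24744}{1224538655} - \frac{i \sqrt{15166}}{2449077310}} - \frac{20499}{3364 - 21606} = \frac{10623}{\frac{24744}{1224538655} - \frac{i \sqrt{15166}}{2449077310}} - \frac{20499}{3364 - 21606} = \frac{10623}{\frac{24744}{1224538655} - \frac{i \sqrt{15166}}{2449077310}} - \frac{20499}{-18242} = \frac{10623}{\frac{24744}{1224538655} - \frac{i \sqrt{15166}}{2449077310}} - - \frac{20499}{18242} = \frac{10623}{\frac{24744}{1224538655} - \frac{i \sqrt{15166}}{2449077310}} + \frac{20499}{18242} = \frac{20499}{18242} + \frac{10623}{\frac{24744}{1224538655} - \frac{i \sqrt{15166}}{2449077310}}$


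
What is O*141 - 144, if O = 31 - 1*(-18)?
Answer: 6765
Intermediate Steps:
O = 49 (O = 31 + 18 = 49)
O*141 - 144 = 49*141 - 144 = 6909 - 144 = 6765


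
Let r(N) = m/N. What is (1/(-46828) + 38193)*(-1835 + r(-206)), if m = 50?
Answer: -169040247910545/2411642 ≈ -7.0093e+7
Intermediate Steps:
r(N) = 50/N
(1/(-46828) + 38193)*(-1835 + r(-206)) = (1/(-46828) + 38193)*(-1835 + 50/(-206)) = (-1/46828 + 38193)*(-1835 + 50*(-1/206)) = 1788501803*(-1835 - 25/103)/46828 = (1788501803/46828)*(-189030/103) = -169040247910545/2411642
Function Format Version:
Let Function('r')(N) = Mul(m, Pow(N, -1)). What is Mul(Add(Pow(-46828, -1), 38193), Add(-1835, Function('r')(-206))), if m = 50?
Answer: Rational(-169040247910545, 2411642) ≈ -7.0093e+7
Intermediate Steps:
Function('r')(N) = Mul(50, Pow(N, -1))
Mul(Add(Pow(-46828, -1), 38193), Add(-1835, Function('r')(-206))) = Mul(Add(Pow(-46828, -1), 38193), Add(-1835, Mul(50, Pow(-206, -1)))) = Mul(Add(Rational(-1, 46828), 38193), Add(-1835, Mul(50, Rational(-1, 206)))) = Mul(Rational(1788501803, 46828), Add(-1835, Rational(-25, 103))) = Mul(Rational(1788501803, 46828), Rational(-189030, 103)) = Rational(-169040247910545, 2411642)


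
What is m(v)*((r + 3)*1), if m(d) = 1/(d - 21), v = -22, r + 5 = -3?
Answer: 5/43 ≈ 0.11628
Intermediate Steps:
r = -8 (r = -5 - 3 = -8)
m(d) = 1/(-21 + d)
m(v)*((r + 3)*1) = ((-8 + 3)*1)/(-21 - 22) = (-5*1)/(-43) = -1/43*(-5) = 5/43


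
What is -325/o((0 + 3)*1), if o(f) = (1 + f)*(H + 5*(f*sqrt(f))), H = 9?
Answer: 325/264 - 1625*sqrt(3)/792 ≈ -2.3227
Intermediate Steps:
o(f) = (1 + f)*(9 + 5*f**(3/2)) (o(f) = (1 + f)*(9 + 5*(f*sqrt(f))) = (1 + f)*(9 + 5*f**(3/2)))
-325/o((0 + 3)*1) = -325/(9 + 5*((0 + 3)*1)**(3/2) + 5*((0 + 3)*1)**(5/2) + 9*((0 + 3)*1)) = -325/(9 + 5*(3*1)**(3/2) + 5*(3*1)**(5/2) + 9*(3*1)) = -325/(9 + 5*3**(3/2) + 5*3**(5/2) + 9*3) = -325/(9 + 5*(3*sqrt(3)) + 5*(9*sqrt(3)) + 27) = -325/(9 + 15*sqrt(3) + 45*sqrt(3) + 27) = -325/(36 + 60*sqrt(3))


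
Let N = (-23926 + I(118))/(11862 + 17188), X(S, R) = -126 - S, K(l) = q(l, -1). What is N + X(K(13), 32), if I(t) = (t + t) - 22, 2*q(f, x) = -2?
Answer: -1827481/14525 ≈ -125.82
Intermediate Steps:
q(f, x) = -1 (q(f, x) = (½)*(-2) = -1)
K(l) = -1
I(t) = -22 + 2*t (I(t) = 2*t - 22 = -22 + 2*t)
N = -11856/14525 (N = (-23926 + (-22 + 2*118))/(11862 + 17188) = (-23926 + (-22 + 236))/29050 = (-23926 + 214)*(1/29050) = -23712*1/29050 = -11856/14525 ≈ -0.81625)
N + X(K(13), 32) = -11856/14525 + (-126 - 1*(-1)) = -11856/14525 + (-126 + 1) = -11856/14525 - 125 = -1827481/14525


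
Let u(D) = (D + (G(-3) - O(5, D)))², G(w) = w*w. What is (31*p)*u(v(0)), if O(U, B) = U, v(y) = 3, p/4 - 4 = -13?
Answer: -54684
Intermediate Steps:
p = -36 (p = 16 + 4*(-13) = 16 - 52 = -36)
G(w) = w²
u(D) = (4 + D)² (u(D) = (D + ((-3)² - 1*5))² = (D + (9 - 5))² = (D + 4)² = (4 + D)²)
(31*p)*u(v(0)) = (31*(-36))*(4 + 3)² = -1116*7² = -1116*49 = -54684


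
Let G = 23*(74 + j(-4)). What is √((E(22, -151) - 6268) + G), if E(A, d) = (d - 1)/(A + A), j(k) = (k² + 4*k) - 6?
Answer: I*√569602/11 ≈ 68.611*I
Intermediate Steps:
j(k) = -6 + k² + 4*k
E(A, d) = (-1 + d)/(2*A) (E(A, d) = (-1 + d)/((2*A)) = (-1 + d)*(1/(2*A)) = (-1 + d)/(2*A))
G = 1564 (G = 23*(74 + (-6 + (-4)² + 4*(-4))) = 23*(74 + (-6 + 16 - 16)) = 23*(74 - 6) = 23*68 = 1564)
√((E(22, -151) - 6268) + G) = √(((½)*(-1 - 151)/22 - 6268) + 1564) = √(((½)*(1/22)*(-152) - 6268) + 1564) = √((-38/11 - 6268) + 1564) = √(-68986/11 + 1564) = √(-51782/11) = I*√569602/11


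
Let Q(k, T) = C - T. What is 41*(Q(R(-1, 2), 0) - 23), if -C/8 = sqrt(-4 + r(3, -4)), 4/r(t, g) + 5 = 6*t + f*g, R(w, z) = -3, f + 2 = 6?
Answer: -943 - 1312*I*sqrt(3)/3 ≈ -943.0 - 757.48*I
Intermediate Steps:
f = 4 (f = -2 + 6 = 4)
r(t, g) = 4/(-5 + 4*g + 6*t) (r(t, g) = 4/(-5 + (6*t + 4*g)) = 4/(-5 + (4*g + 6*t)) = 4/(-5 + 4*g + 6*t))
C = -32*I*sqrt(3)/3 (C = -8*sqrt(-4 + 4/(-5 + 4*(-4) + 6*3)) = -8*sqrt(-4 + 4/(-5 - 16 + 18)) = -8*sqrt(-4 + 4/(-3)) = -8*sqrt(-4 + 4*(-1/3)) = -8*sqrt(-4 - 4/3) = -32*I*sqrt(3)/3 ≈ -18.475*I)
Q(k, T) = -T - 32*I*sqrt(3)/3 (Q(k, T) = -32*I*sqrt(3)/3 - T = -T - 32*I*sqrt(3)/3)
41*(Q(R(-1, 2), 0) - 23) = 41*((-1*0 - 32*I*sqrt(3)/3) - 23) = 41*((0 - 32*I*sqrt(3)/3) - 23) = 41*(-32*I*sqrt(3)/3 - 23) = 41*(-23 - 32*I*sqrt(3)/3) = -943 - 1312*I*sqrt(3)/3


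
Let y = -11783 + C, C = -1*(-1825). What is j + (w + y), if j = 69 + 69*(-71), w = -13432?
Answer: -28220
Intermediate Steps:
C = 1825
j = -4830 (j = 69 - 4899 = -4830)
y = -9958 (y = -11783 + 1825 = -9958)
j + (w + y) = -4830 + (-13432 - 9958) = -4830 - 23390 = -28220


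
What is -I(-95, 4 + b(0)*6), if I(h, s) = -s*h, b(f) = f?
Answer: -380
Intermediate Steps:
I(h, s) = -h*s
-I(-95, 4 + b(0)*6) = -(-1)*(-95)*(4 + 0*6) = -(-1)*(-95)*(4 + 0) = -(-1)*(-95)*4 = -1*380 = -380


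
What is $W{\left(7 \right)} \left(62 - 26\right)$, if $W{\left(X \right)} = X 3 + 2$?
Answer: $828$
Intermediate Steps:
$W{\left(X \right)} = 2 + 3 X$ ($W{\left(X \right)} = 3 X + 2 = 2 + 3 X$)
$W{\left(7 \right)} \left(62 - 26\right) = \left(2 + 3 \cdot 7\right) \left(62 - 26\right) = \left(2 + 21\right) 36 = 23 \cdot 36 = 828$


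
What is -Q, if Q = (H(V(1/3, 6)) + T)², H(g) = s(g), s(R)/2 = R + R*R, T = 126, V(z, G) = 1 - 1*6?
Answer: -27556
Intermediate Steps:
V(z, G) = -5 (V(z, G) = 1 - 6 = -5)
s(R) = 2*R + 2*R² (s(R) = 2*(R + R*R) = 2*(R + R²) = 2*R + 2*R²)
H(g) = 2*g*(1 + g)
Q = 27556 (Q = (2*(-5)*(1 - 5) + 126)² = (2*(-5)*(-4) + 126)² = (40 + 126)² = 166² = 27556)
-Q = -1*27556 = -27556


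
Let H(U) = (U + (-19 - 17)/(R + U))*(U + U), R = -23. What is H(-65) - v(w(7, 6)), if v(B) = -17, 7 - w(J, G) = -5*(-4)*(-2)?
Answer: 92552/11 ≈ 8413.8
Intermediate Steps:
w(J, G) = 47 (w(J, G) = 7 - (-5*(-4))*(-2) = 7 - 20*(-2) = 7 - 1*(-40) = 7 + 40 = 47)
H(U) = 2*U*(U - 36/(-23 + U)) (H(U) = (U + (-19 - 17)/(-23 + U))*(U + U) = (U - 36/(-23 + U))*(2*U) = 2*U*(U - 36/(-23 + U)))
H(-65) - v(w(7, 6)) = 2*(-65)*(-36 + (-65)² - 23*(-65))/(-23 - 65) - 1*(-17) = 2*(-65)*(-36 + 4225 + 1495)/(-88) + 17 = 2*(-65)*(-1/88)*5684 + 17 = 92365/11 + 17 = 92552/11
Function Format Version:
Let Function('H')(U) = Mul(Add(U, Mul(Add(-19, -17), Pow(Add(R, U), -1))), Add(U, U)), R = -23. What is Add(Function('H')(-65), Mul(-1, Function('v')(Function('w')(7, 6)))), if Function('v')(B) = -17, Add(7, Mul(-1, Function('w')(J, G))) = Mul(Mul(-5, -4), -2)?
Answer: Rational(92552, 11) ≈ 8413.8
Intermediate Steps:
Function('w')(J, G) = 47 (Function('w')(J, G) = Add(7, Mul(-1, Mul(Mul(-5, -4), -2))) = Add(7, Mul(-1, Mul(20, -2))) = Add(7, Mul(-1, -40)) = Add(7, 40) = 47)
Function('H')(U) = Mul(2, U, Add(U, Mul(-36, Pow(Add(-23, U), -1)))) (Function('H')(U) = Mul(Add(U, Mul(Add(-19, -17), Pow(Add(-23, U), -1))), Add(U, U)) = Mul(Add(U, Mul(-36, Pow(Add(-23, U), -1))), Mul(2, U)) = Mul(2, U, Add(U, Mul(-36, Pow(Add(-23, U), -1)))))
Add(Function('H')(-65), Mul(-1, Function('v')(Function('w')(7, 6)))) = Add(Mul(2, -65, Pow(Add(-23, -65), -1), Add(-36, Pow(-65, 2), Mul(-23, -65))), Mul(-1, -17)) = Add(Mul(2, -65, Pow(-88, -1), Add(-36, 4225, 1495)), 17) = Add(Mul(2, -65, Rational(-1, 88), 5684), 17) = Add(Rational(92365, 11), 17) = Rational(92552, 11)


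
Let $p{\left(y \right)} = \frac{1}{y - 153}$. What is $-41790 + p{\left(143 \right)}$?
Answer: $- \frac{417901}{10} \approx -41790.0$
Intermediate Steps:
$p{\left(y \right)} = \frac{1}{-153 + y}$ ($p{\left(y \right)} = \frac{1}{y - 153} = \frac{1}{-153 + y}$)
$-41790 + p{\left(143 \right)} = -41790 + \frac{1}{-153 + 143} = -41790 + \frac{1}{-10} = -41790 - \frac{1}{10} = - \frac{417901}{10}$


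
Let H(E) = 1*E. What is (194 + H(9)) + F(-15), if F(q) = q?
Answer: 188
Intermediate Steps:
H(E) = E
(194 + H(9)) + F(-15) = (194 + 9) - 15 = 203 - 15 = 188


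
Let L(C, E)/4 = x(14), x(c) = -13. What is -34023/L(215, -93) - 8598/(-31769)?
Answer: 1081323783/1651988 ≈ 654.56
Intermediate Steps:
L(C, E) = -52 (L(C, E) = 4*(-13) = -52)
-34023/L(215, -93) - 8598/(-31769) = -34023/(-52) - 8598/(-31769) = -34023*(-1/52) - 8598*(-1/31769) = 34023/52 + 8598/31769 = 1081323783/1651988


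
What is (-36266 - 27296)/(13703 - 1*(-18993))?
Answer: -521/268 ≈ -1.9440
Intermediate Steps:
(-36266 - 27296)/(13703 - 1*(-18993)) = -63562/(13703 + 18993) = -63562/32696 = -63562*1/32696 = -521/268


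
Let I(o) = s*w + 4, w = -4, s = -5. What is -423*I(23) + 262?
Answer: -9890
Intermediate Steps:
I(o) = 24 (I(o) = -5*(-4) + 4 = 20 + 4 = 24)
-423*I(23) + 262 = -423*24 + 262 = -10152 + 262 = -9890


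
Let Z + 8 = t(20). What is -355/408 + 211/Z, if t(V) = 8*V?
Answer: 502/969 ≈ 0.51806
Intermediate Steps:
Z = 152 (Z = -8 + 8*20 = -8 + 160 = 152)
-355/408 + 211/Z = -355/408 + 211/152 = 502/969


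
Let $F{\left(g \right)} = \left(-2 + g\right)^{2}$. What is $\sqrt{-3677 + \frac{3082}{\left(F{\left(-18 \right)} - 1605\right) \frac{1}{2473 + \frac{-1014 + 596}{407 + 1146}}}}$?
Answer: $\frac{3 i \sqrt{3891681190507195}}{1871365} \approx 100.01 i$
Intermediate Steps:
$\sqrt{-3677 + \frac{3082}{\left(F{\left(-18 \right)} - 1605\right) \frac{1}{2473 + \frac{-1014 + 596}{407 + 1146}}}} = \sqrt{-3677 + \frac{3082}{\left(\left(-2 - 18\right)^{2} - 1605\right) \frac{1}{2473 + \frac{-1014 + 596}{407 + 1146}}}} = \sqrt{-3677 + \frac{3082}{\left(\left(-20\right)^{2} - 1605\right) \frac{1}{2473 - \frac{418}{1553}}}} = \sqrt{-3677 + \frac{3082}{\left(400 - 1605\right) \frac{1}{2473 - \frac{418}{1553}}}} = \sqrt{-3677 + \frac{3082}{\left(-1205\right) \frac{1}{2473 - \frac{418}{1553}}}} = \sqrt{-3677 + \frac{3082}{\left(-1205\right) \frac{1}{\frac{3840151}{1553}}}} = \sqrt{-3677 + \frac{3082}{\left(-1205\right) \frac{1553}{3840151}}} = \sqrt{-3677 + \frac{3082}{- \frac{1871365}{3840151}}} = \sqrt{-3677 + 3082 \left(- \frac{3840151}{1871365}\right)} = \sqrt{-3677 - \frac{11835345382}{1871365}} = \sqrt{- \frac{18716354487}{1871365}} = \frac{3 i \sqrt{3891681190507195}}{1871365}$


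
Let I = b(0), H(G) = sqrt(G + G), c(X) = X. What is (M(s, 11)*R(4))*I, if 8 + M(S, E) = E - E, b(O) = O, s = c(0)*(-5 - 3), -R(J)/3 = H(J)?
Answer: 0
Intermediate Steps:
H(G) = sqrt(2)*sqrt(G) (H(G) = sqrt(2*G) = sqrt(2)*sqrt(G))
R(J) = -3*sqrt(2)*sqrt(J)
s = 0 (s = 0*(-5 - 3) = 0*(-8) = 0)
M(S, E) = -8 (M(S, E) = -8 + (E - E) = -8 + 0 = -8)
I = 0
(M(s, 11)*R(4))*I = -(-24)*sqrt(2)*sqrt(4)*0 = -(-24)*sqrt(2)*2*0 = -(-48)*sqrt(2)*0 = (48*sqrt(2))*0 = 0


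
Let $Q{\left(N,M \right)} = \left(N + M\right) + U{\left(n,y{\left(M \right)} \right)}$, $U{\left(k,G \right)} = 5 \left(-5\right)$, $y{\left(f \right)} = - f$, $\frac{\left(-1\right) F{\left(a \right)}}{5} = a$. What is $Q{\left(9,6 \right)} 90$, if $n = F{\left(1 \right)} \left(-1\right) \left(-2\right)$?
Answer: $-900$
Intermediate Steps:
$F{\left(a \right)} = - 5 a$
$n = -10$ ($n = \left(-5\right) 1 \left(-1\right) \left(-2\right) = \left(-5\right) \left(-1\right) \left(-2\right) = 5 \left(-2\right) = -10$)
$U{\left(k,G \right)} = -25$
$Q{\left(N,M \right)} = -25 + M + N$ ($Q{\left(N,M \right)} = \left(N + M\right) - 25 = \left(M + N\right) - 25 = -25 + M + N$)
$Q{\left(9,6 \right)} 90 = \left(-25 + 6 + 9\right) 90 = \left(-10\right) 90 = -900$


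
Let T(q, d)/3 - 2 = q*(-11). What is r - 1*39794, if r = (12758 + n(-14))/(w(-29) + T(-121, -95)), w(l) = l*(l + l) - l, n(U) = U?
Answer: -113605498/2855 ≈ -39792.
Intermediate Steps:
T(q, d) = 6 - 33*q (T(q, d) = 6 + 3*(q*(-11)) = 6 + 3*(-11*q) = 6 - 33*q)
w(l) = -l + 2*l² (w(l) = l*(2*l) - l = 2*l² - l = -l + 2*l²)
r = 6372/2855 (r = (12758 - 14)/(-29*(-1 + 2*(-29)) + (6 - 33*(-121))) = 12744/(-29*(-1 - 58) + (6 + 3993)) = 12744/(-29*(-59) + 3999) = 12744/(1711 + 3999) = 12744/5710 = 12744*(1/5710) = 6372/2855 ≈ 2.2319)
r - 1*39794 = 6372/2855 - 1*39794 = 6372/2855 - 39794 = -113605498/2855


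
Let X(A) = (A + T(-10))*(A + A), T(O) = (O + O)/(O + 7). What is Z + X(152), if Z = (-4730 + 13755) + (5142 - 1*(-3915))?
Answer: 198950/3 ≈ 66317.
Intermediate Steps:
T(O) = 2*O/(7 + O) (T(O) = (2*O)/(7 + O) = 2*O/(7 + O))
X(A) = 2*A*(20/3 + A) (X(A) = (A + 2*(-10)/(7 - 10))*(A + A) = (A + 2*(-10)/(-3))*(2*A) = (A + 2*(-10)*(-1/3))*(2*A) = (A + 20/3)*(2*A) = (20/3 + A)*(2*A) = 2*A*(20/3 + A))
Z = 18082 (Z = 9025 + (5142 + 3915) = 9025 + 9057 = 18082)
Z + X(152) = 18082 + (2/3)*152*(20 + 3*152) = 18082 + (2/3)*152*(20 + 456) = 18082 + (2/3)*152*476 = 18082 + 144704/3 = 198950/3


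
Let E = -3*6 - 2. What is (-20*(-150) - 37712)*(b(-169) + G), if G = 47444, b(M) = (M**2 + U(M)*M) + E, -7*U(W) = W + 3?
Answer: -17489328792/7 ≈ -2.4985e+9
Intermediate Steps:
U(W) = -3/7 - W/7 (U(W) = -(W + 3)/7 = -(3 + W)/7 = -3/7 - W/7)
E = -20 (E = -18 - 2 = -20)
b(M) = -20 + M**2 + M*(-3/7 - M/7) (b(M) = (M**2 + (-3/7 - M/7)*M) - 20 = (M**2 + M*(-3/7 - M/7)) - 20 = -20 + M**2 + M*(-3/7 - M/7))
(-20*(-150) - 37712)*(b(-169) + G) = (-20*(-150) - 37712)*((-20 - 3/7*(-169) + (6/7)*(-169)**2) + 47444) = (3000 - 37712)*((-20 + 507/7 + (6/7)*28561) + 47444) = -34712*((-20 + 507/7 + 171366/7) + 47444) = -34712*(171733/7 + 47444) = -34712*503841/7 = -17489328792/7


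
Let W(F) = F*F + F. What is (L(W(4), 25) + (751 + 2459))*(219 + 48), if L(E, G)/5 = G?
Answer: 890445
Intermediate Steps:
W(F) = F + F² (W(F) = F² + F = F + F²)
L(E, G) = 5*G
(L(W(4), 25) + (751 + 2459))*(219 + 48) = (5*25 + (751 + 2459))*(219 + 48) = (125 + 3210)*267 = 3335*267 = 890445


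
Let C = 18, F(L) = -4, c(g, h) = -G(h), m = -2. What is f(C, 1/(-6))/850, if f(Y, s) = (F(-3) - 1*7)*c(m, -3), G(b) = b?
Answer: -33/850 ≈ -0.038824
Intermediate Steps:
c(g, h) = -h
f(Y, s) = -33 (f(Y, s) = (-4 - 1*7)*(-1*(-3)) = (-4 - 7)*3 = -11*3 = -33)
f(C, 1/(-6))/850 = -33/850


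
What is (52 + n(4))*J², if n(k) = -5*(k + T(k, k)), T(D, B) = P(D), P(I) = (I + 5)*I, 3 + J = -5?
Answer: -9472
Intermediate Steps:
J = -8 (J = -3 - 5 = -8)
P(I) = I*(5 + I) (P(I) = (5 + I)*I = I*(5 + I))
T(D, B) = D*(5 + D)
n(k) = -5*k - 5*k*(5 + k) (n(k) = -5*(k + k*(5 + k)) = -5*k - 5*k*(5 + k))
(52 + n(4))*J² = (52 + 5*4*(-6 - 1*4))*(-8)² = (52 + 5*4*(-6 - 4))*64 = (52 + 5*4*(-10))*64 = (52 - 200)*64 = -148*64 = -9472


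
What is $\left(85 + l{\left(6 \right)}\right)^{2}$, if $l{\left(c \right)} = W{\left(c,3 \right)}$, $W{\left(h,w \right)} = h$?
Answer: $8281$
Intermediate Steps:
$l{\left(c \right)} = c$
$\left(85 + l{\left(6 \right)}\right)^{2} = \left(85 + 6\right)^{2} = 91^{2} = 8281$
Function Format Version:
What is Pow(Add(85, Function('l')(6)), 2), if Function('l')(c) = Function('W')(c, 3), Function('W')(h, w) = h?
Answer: 8281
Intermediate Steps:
Function('l')(c) = c
Pow(Add(85, Function('l')(6)), 2) = Pow(Add(85, 6), 2) = Pow(91, 2) = 8281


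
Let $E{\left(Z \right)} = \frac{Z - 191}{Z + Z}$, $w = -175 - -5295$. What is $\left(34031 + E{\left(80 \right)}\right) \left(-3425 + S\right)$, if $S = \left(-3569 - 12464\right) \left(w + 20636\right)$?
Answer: $- \frac{2248446980629677}{160} \approx -1.4053 \cdot 10^{13}$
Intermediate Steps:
$w = 5120$ ($w = -175 + 5295 = 5120$)
$E{\left(Z \right)} = \frac{-191 + Z}{2 Z}$
$S = -412945948$ ($S = \left(-3569 - 12464\right) \left(5120 + 20636\right) = \left(-16033\right) 25756 = -412945948$)
$\left(34031 + E{\left(80 \right)}\right) \left(-3425 + S\right) = \left(34031 + \frac{-191 + 80}{2 \cdot 80}\right) \left(-3425 - 412945948\right) = \left(34031 + \frac{1}{2} \cdot \frac{1}{80} \left(-111\right)\right) \left(-412949373\right) = \left(34031 - \frac{111}{160}\right) \left(-412949373\right) = \frac{5444849}{160} \left(-412949373\right) = - \frac{2248446980629677}{160}$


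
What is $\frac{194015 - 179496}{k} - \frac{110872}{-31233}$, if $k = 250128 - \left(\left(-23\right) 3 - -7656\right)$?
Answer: $\frac{9114825893}{2525094351} \approx 3.6097$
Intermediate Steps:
$k = 242541$ ($k = 250128 - \left(-69 + 7656\right) = 250128 - 7587 = 242541$)
$\frac{194015 - 179496}{k} - \frac{110872}{-31233} = \frac{194015 - 179496}{242541} - \frac{110872}{-31233} = 14519 \cdot \frac{1}{242541} - - \frac{110872}{31233} = \frac{14519}{242541} + \frac{110872}{31233} = \frac{9114825893}{2525094351}$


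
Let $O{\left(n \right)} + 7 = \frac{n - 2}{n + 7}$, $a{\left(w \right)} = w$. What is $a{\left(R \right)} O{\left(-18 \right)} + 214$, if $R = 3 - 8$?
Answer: $\frac{2639}{11} \approx 239.91$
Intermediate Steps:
$R = -5$ ($R = 3 - 8 = -5$)
$O{\left(n \right)} = -7 + \frac{-2 + n}{7 + n}$ ($O{\left(n \right)} = -7 + \frac{n - 2}{n + 7} = -7 + \frac{-2 + n}{7 + n}$)
$a{\left(R \right)} O{\left(-18 \right)} + 214 = - 5 \frac{3 \left(-17 - -36\right)}{7 - 18} + 214 = - 5 \frac{3 \left(-17 + 36\right)}{-11} + 214 = - 5 \cdot 3 \left(- \frac{1}{11}\right) 19 + 214 = \left(-5\right) \left(- \frac{57}{11}\right) + 214 = \frac{285}{11} + 214 = \frac{2639}{11}$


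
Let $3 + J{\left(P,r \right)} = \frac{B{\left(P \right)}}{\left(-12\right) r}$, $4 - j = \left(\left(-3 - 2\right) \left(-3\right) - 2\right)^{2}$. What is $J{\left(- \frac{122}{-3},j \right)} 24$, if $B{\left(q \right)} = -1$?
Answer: $- \frac{11882}{165} \approx -72.012$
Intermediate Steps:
$j = -165$ ($j = 4 - \left(\left(-3 - 2\right) \left(-3\right) - 2\right)^{2} = 4 - \left(\left(-5\right) \left(-3\right) - 2\right)^{2} = 4 - \left(15 - 2\right)^{2} = 4 - 13^{2} = 4 - 169 = -165$)
$J{\left(P,r \right)} = -3 + \frac{1}{12 r}$ ($J{\left(P,r \right)} = -3 - \frac{1}{\left(-12\right) r} = -3 - - \frac{1}{12 r} = -3 + \frac{1}{12 r}$)
$J{\left(- \frac{122}{-3},j \right)} 24 = \left(-3 + \frac{1}{12 \left(-165\right)}\right) 24 = \left(-3 + \frac{1}{12} \left(- \frac{1}{165}\right)\right) 24 = \left(-3 - \frac{1}{1980}\right) 24 = \left(- \frac{5941}{1980}\right) 24 = - \frac{11882}{165}$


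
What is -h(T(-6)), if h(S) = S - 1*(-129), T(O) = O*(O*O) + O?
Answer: 93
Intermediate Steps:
T(O) = O + O³ (T(O) = O*O² + O = O³ + O = O + O³)
h(S) = 129 + S (h(S) = S + 129 = 129 + S)
-h(T(-6)) = -(129 + (-6 + (-6)³)) = -(129 + (-6 - 216)) = -(129 - 222) = -1*(-93) = 93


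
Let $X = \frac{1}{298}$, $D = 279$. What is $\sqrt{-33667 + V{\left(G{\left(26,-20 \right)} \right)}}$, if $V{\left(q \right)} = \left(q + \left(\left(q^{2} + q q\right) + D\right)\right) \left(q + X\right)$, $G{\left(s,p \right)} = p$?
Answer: $\frac{i \sqrt{4870317406}}{298} \approx 234.19 i$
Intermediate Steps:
$X = \frac{1}{298} \approx 0.0033557$
$V{\left(q \right)} = \left(\frac{1}{298} + q\right) \left(279 + q + 2 q^{2}\right)$ ($V{\left(q \right)} = \left(q + \left(\left(q^{2} + q q\right) + 279\right)\right) \left(q + \frac{1}{298}\right) = \left(q + \left(\left(q^{2} + q^{2}\right) + 279\right)\right) \left(\frac{1}{298} + q\right) = \left(q + \left(2 q^{2} + 279\right)\right) \left(\frac{1}{298} + q\right) = \left(q + \left(279 + 2 q^{2}\right)\right) \left(\frac{1}{298} + q\right) = \left(279 + q + 2 q^{2}\right) \left(\frac{1}{298} + q\right) = \left(\frac{1}{298} + q\right) \left(279 + q + 2 q^{2}\right)$)
$\sqrt{-33667 + V{\left(G{\left(26,-20 \right)} \right)}} = \sqrt{-33667 + \left(\frac{279}{298} + 2 \left(-20\right)^{3} + \frac{150 \left(-20\right)^{2}}{149} + \frac{83143}{298} \left(-20\right)\right)} = \sqrt{-33667 + \left(\frac{279}{298} + 2 \left(-8000\right) + \frac{150}{149} \cdot 400 - \frac{831430}{149}\right)} = \sqrt{-33667 + \left(\frac{279}{298} - 16000 + \frac{60000}{149} - \frac{831430}{149}\right)} = \sqrt{-33667 - \frac{6310581}{298}} = \sqrt{- \frac{16343347}{298}} = \frac{i \sqrt{4870317406}}{298}$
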